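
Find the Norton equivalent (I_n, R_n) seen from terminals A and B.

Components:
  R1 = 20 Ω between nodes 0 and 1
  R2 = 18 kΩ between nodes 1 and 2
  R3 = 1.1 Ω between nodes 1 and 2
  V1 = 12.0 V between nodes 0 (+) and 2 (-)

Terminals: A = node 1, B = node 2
Find the Thévenin equivalent first; then I_n = V_th/R_th and R_n = R_th.
Step 1 — V_th is the open-circuit voltage V_A - V_B (nothing connected across the terminals).
Nodal analysis, taking node 2 as the 0 V reference.
Source V1 fixes V_0 = 12 V.
KCL at each unknown node (sum of currents leaving = 0; resistances in Ω):
  Node 1: (V_1 - 12)/20 + (V_1 - 0)/18000 + (V_1 - 0)/1.1 = 0
Collecting terms: 0.9591 × V_1 = 0.6  =>  V_1 = 0.6256 V
V_th = V_1 - V_2 = 0.6256 - 0 = 0.6256 V
Step 2 — R_th: zero the source — replace V1 by a short circuit (node 2 merges into node 0) — and find the resistance seen between A (node 1) and B (node 0).
Reduce the network between node 1 (A) and node 0 (B) by series/parallel combination:
  Rp1 = R1 ‖ R2 ‖ R3 (parallel, all between nodes 0 and 1) = 1/(1/20 + 1/18000 + 1/1.1) = 1.043 Ω
R_th = 1.043 Ω
I_n = V_th/R_th = 0.6256/1.043 = 0.6 A, and R_n = R_th = 1.043 Ω

Final answer: I_n = 0.6 A, R_n = 1.043 Ω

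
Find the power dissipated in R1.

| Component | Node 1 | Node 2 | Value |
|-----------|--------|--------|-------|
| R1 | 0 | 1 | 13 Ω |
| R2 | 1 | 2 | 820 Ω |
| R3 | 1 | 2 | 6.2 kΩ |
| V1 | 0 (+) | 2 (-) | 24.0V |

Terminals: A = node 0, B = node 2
Nodal analysis, taking node 2 as the 0 V reference.
Source V1 fixes V_0 = 24 V.
KCL at each unknown node (sum of currents leaving = 0; resistances in Ω):
  Node 1: (V_1 - 24)/13 + (V_1 - 0)/820 + (V_1 - 0)/6200 = 0
Collecting terms: 0.0783 × V_1 = 1.846  =>  V_1 = 23.58 V
I_R1 = (V_0 - V_1)/R1 = (24 - 23.58)/13 = 0.03255 A
P_R1 = I_R1² × R1 = (0.03255)² × 13 = 0.01378 W

Final answer: 0.01378 W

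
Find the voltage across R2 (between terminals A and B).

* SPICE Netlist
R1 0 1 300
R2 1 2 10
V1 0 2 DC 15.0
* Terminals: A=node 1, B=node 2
R1 and R2 are in series across V1 (node 0 → node 1 → node 2), and the output A–B is taken across R2, so this is a voltage divider.
Series current: I = V1/(R1 + R2) = 15/(300 + 10) = 15/310 = 0.04839 A
V_R2 = I × R2 = V1 × R2/(R1 + R2) = 15 × 10/310 = 0.4839 V

Final answer: 0.4839 V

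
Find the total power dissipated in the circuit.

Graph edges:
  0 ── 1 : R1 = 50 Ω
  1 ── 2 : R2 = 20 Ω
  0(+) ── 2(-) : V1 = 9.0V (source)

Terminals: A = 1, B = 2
Nodal analysis, taking node 2 as the 0 V reference.
Source V1 fixes V_0 = 9 V.
KCL at each unknown node (sum of currents leaving = 0; resistances in Ω):
  Node 1: (V_1 - 9)/50 + (V_1 - 0)/20 = 0
Collecting terms: 0.07 × V_1 = 0.18  =>  V_1 = 2.571 V
Power in each resistor, P = (ΔV)²/R:
  P_R1 = (9 - 2.571)²/50 = 0.8265 W
  P_R2 = (2.571 - 0)²/20 = 0.3306 W
P_total = P_R1 + P_R2 = 1.157 W

Final answer: 1.157 W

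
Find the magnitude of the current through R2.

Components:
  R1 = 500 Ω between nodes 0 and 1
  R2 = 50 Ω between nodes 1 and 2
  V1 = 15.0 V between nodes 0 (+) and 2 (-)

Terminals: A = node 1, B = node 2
Nodal analysis, taking node 2 as the 0 V reference.
Source V1 fixes V_0 = 15 V.
KCL at each unknown node (sum of currents leaving = 0; resistances in Ω):
  Node 1: (V_1 - 15)/500 + (V_1 - 0)/50 = 0
Collecting terms: 0.022 × V_1 = 0.03  =>  V_1 = 1.364 V
I_R2 = (V_1 - V_2)/R2 = (1.364 - 0)/50 = 0.02727 A
|I_R2| = 0.02727 A

Final answer: |I_R2| = 0.02727 A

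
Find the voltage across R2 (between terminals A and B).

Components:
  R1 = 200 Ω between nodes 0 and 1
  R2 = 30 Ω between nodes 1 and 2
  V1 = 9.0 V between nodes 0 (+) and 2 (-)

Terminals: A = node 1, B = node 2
R1 and R2 are in series across V1 (node 0 → node 1 → node 2), and the output A–B is taken across R2, so this is a voltage divider.
Series current: I = V1/(R1 + R2) = 9/(200 + 30) = 9/230 = 0.03913 A
V_R2 = I × R2 = V1 × R2/(R1 + R2) = 9 × 30/230 = 1.174 V

Final answer: 1.174 V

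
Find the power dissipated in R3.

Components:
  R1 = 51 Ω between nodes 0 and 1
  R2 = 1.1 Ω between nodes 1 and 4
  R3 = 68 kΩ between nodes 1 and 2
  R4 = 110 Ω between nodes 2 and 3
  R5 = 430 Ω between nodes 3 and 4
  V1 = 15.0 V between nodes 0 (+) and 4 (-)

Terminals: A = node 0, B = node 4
Nodal analysis, taking node 4 as the 0 V reference.
Source V1 fixes V_0 = 15 V.
KCL at each unknown node (sum of currents leaving = 0; resistances in Ω):
  Node 1: (V_1 - 15)/51 + (V_1 - 0)/1.1 + (V_1 - V_2)/68000 = 0
  Node 2: (V_2 - V_1)/68000 + (V_2 - V_3)/110 = 0
  Node 3: (V_3 - V_2)/110 + (V_3 - 0)/430 = 0
Collecting terms (coefficients in siemens):
  0.9287·V_1 - 0.00001471·V_2 = 0.2941
  0.009106·V_2 - 0.00001471·V_1 - 0.009091·V_3 = 0
  0.01142·V_3 - 0.009091·V_2 = 0
Solving these 3 simultaneous equations (Gaussian elimination) gives:
  V_1 = 0.3167 V, V_2 = 0.002495 V, V_3 = 0.001987 V
I_R3 = (V_1 - V_2)/R3 = (0.3167 - 0.002495)/68000 = 0.000004621 A
P_R3 = I_R3² × R3 = (0.000004621)² × 68000 = 0.000001452 W

Final answer: 1.452e-06 W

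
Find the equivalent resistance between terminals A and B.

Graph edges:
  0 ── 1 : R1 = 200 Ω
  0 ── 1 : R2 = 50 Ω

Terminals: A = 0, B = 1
Reduce the network between node 0 (A) and node 1 (B) by series/parallel combination:
  Rp1 = R1 ‖ R2 (parallel, both between nodes 0 and 1) = 1/(1/200 + 1/50) = 40 Ω
R_eq = 40 Ω

Final answer: 40 Ω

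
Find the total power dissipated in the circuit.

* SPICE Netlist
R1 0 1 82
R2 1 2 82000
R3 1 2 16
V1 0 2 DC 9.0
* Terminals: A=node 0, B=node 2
Nodal analysis, taking node 2 as the 0 V reference.
Source V1 fixes V_0 = 9 V.
KCL at each unknown node (sum of currents leaving = 0; resistances in Ω):
  Node 1: (V_1 - 9)/82 + (V_1 - 0)/82000 + (V_1 - 0)/16 = 0
Collecting terms: 0.07471 × V_1 = 0.1098  =>  V_1 = 1.469 V
Power in each resistor, P = (ΔV)²/R:
  P_R1 = (9 - 1.469)²/82 = 0.6916 W
  P_R2 = (1.469 - 0)²/82000 = 0.00002632 W
  P_R3 = (1.469 - 0)²/16 = 0.1349 W
P_total = P_R1 + P_R2 + P_R3 = 0.8266 W

Final answer: 0.8266 W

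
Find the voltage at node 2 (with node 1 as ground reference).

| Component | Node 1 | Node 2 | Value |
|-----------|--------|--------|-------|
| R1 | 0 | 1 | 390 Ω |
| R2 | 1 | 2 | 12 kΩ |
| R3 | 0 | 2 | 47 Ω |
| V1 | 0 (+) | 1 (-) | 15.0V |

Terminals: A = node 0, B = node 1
Nodal analysis, taking node 1 as the 0 V reference.
Source V1 fixes V_0 = 15 V.
KCL at each unknown node (sum of currents leaving = 0; resistances in Ω):
  Node 2: (V_2 - 0)/12000 + (V_2 - 15)/47 = 0
Collecting terms: 0.02136 × V_2 = 0.3191  =>  V_2 = 14.94 V
The requested potential is V_2 = 14.94 V.

Final answer: V_2 = 14.94 V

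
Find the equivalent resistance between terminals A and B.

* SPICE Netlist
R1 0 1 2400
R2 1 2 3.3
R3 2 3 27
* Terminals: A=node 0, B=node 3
Reduce the network between node 0 (A) and node 3 (B) by series/parallel combination:
  Rs1 = R1 + R2 (series, joined only at node 1) = 2400 + 3.3 = 2403 Ω
  Rs2 = R3 + Rs1 (series, joined only at node 2) = 27 + 2403 = 2430 Ω
R_eq = 2.43 kΩ

Final answer: 2.43 kΩ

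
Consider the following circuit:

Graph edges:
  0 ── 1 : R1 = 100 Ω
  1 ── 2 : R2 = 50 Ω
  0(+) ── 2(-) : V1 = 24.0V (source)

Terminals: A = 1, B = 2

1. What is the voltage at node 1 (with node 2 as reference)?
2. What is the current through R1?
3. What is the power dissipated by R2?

Nodal analysis, taking node 2 as the 0 V reference.
Source V1 fixes V_0 = 24 V.
KCL at each unknown node (sum of currents leaving = 0; resistances in Ω):
  Node 1: (V_1 - 24)/100 + (V_1 - 0)/50 = 0
Collecting terms: 0.03 × V_1 = 0.24  =>  V_1 = 8 V
Part 1:
  Read off the nodal solution: V_1 = 8 V
Part 2:
  I_R1 = (V_0 - V_1)/R1 = (24 - 8)/100 = 0.16 A
  Magnitude: I_R1 = 0.16 A
Part 3:
  I_R2 = (V_1 - V_2)/R2 = (8 - 0)/50 = 0.16 A
  P_R2 = I_R2² × R2 = (0.16)² × 50 = 1.28 W

Final answers:
1. V_1 = 8 V
2. I_R1 = 0.16 A
3. P_R2 = 1.28 W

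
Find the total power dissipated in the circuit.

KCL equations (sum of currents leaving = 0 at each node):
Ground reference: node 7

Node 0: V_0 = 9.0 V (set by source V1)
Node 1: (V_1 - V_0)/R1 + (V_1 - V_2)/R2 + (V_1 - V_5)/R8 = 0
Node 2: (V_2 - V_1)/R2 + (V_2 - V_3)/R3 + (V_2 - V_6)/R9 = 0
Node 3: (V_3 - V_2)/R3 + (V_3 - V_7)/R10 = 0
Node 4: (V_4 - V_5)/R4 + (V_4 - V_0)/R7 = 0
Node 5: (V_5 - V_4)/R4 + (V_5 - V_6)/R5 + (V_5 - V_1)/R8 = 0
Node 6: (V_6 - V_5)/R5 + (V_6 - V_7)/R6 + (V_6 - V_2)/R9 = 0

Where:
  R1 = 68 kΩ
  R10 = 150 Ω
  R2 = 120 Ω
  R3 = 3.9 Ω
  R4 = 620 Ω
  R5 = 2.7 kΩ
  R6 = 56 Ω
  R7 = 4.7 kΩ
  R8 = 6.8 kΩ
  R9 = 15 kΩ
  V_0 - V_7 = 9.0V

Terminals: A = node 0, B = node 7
Nodal analysis, taking node 7 as the 0 V reference.
Source V1 fixes V_0 = 9 V.
KCL at each unknown node (sum of currents leaving = 0; resistances in Ω):
  Node 1: (V_1 - 9)/68000 + (V_1 - V_2)/120 + (V_1 - V_5)/6800 = 0
  Node 2: (V_2 - V_1)/120 + (V_2 - V_3)/3.9 + (V_2 - V_6)/15000 = 0
  Node 3: (V_3 - V_2)/3.9 + (V_3 - 0)/150 = 0
  Node 4: (V_4 - V_5)/620 + (V_4 - 9)/4700 = 0
  Node 5: (V_5 - V_4)/620 + (V_5 - V_6)/2700 + (V_5 - V_1)/6800 = 0
  Node 6: (V_6 - V_5)/2700 + (V_6 - 0)/56 + (V_6 - V_2)/15000 = 0
Collecting terms (coefficients in siemens):
  0.008495·V_1 - 0.008333·V_2 - 0.0001471·V_5 = 0.0001324
  0.2648·V_2 - 0.008333·V_1 - 0.2564·V_3 - 0.00006667·V_6 = 0
  0.2631·V_3 - 0.2564·V_2 = 0
  0.001826·V_4 - 0.001613·V_5 = 0.001915
  0.00213·V_5 - 0.0001471·V_1 - 0.001613·V_4 - 0.0003704·V_6 = 0
  0.01829·V_6 - 0.00006667·V_2 - 0.0003704·V_5 = 0
Solving these 6 simultaneous equations (Gaussian elimination) gives:
  V_1 = 0.129 V, V_2 = 0.07241 V, V_3 = 0.07057 V, V_4 = 3.215 V
  V_5 = 2.451 V, V_6 = 0.04989 V
Power in each resistor, P = (ΔV)²/R:
  P_R1 = (9 - 0.129)²/68000 = 0.001157 W
  P_R2 = (0.129 - 0.07241)²/120 = 0.00002673 W
  P_R3 = (0.07241 - 0.07057)²/3.9 = 0.0000008632 W
  P_R4 = (3.215 - 2.451)²/620 = 0.0009394 W
  P_R5 = (2.451 - 0.04989)²/2700 = 0.002136 W
  P_R6 = (0.04989 - 0)²/56 = 0.00004445 W
  P_R7 = (9 - 3.215)²/4700 = 0.007122 W
  P_R8 = (0.129 - 2.451)²/6800 = 0.0007931 W
  P_R9 = (0.07241 - 0.04989)²/15000 = 0.00000003379 W
  P_R10 = (0.07057 - 0)²/150 = 0.0000332 W
P_total = P_R1 + P_R2 + P_R3 + P_R4 + P_R5 + P_R6 + P_R7 + P_R8 + P_R9 + P_R10 = 0.01225 W

Final answer: 0.01225 W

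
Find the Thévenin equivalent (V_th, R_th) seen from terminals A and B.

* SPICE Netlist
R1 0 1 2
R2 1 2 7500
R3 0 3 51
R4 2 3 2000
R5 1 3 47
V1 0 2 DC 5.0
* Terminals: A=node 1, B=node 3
Step 1 — V_th is the open-circuit voltage V_A - V_B (nothing connected across the terminals).
Nodal analysis, taking node 2 as the 0 V reference.
Source V1 fixes V_0 = 5 V.
KCL at each unknown node (sum of currents leaving = 0; resistances in Ω):
  Node 1: (V_1 - 5)/2 + (V_1 - 0)/7500 + (V_1 - V_3)/47 = 0
  Node 3: (V_3 - 5)/51 + (V_3 - 0)/2000 + (V_3 - V_1)/47 = 0
Collecting terms (coefficients in siemens):
  0.5214·V_1 - 0.02128·V_3 = 2.5
  0.04138·V_3 - 0.02128·V_1 = 0.09804
Determinant D = (0.5214)(0.04138) - (-0.02128)(-0.02128) = 0.02113
V_1 = [(2.5)(0.04138) - (-0.02128)(0.09804)]/D = 4.996 V
V_3 = [(0.5214)(0.09804) - (2.5)(-0.02128)]/D = 4.938 V
V_th = V_1 - V_3 = 4.996 - 4.938 = 0.05855 V
Step 2 — R_th: zero the source — replace V1 by a short circuit (node 2 merges into node 0) — and find the resistance seen between A (node 1) and B (node 3).
Reduce the network between node 1 (A) and node 3 (B) by series/parallel combination:
  Rp1 = R1 ‖ R2 (parallel, both between nodes 0 and 1) = 1/(1/2 + 1/7500) = 1.999 Ω
  Rp2 = R3 ‖ R4 (parallel, both between nodes 0 and 3) = 1/(1/51 + 1/2000) = 49.73 Ω
  Rs1 = Rp1 + Rp2 (series, joined only at node 0) = 1.999 + 49.73 = 51.73 Ω
  Rp3 = R5 ‖ Rs1 (parallel, both between nodes 1 and 3) = 1/(1/47 + 1/51.73) = 24.63 Ω
R_th = 24.63 Ω

Final answer: V_th = 0.05855 V, R_th = 24.63 Ω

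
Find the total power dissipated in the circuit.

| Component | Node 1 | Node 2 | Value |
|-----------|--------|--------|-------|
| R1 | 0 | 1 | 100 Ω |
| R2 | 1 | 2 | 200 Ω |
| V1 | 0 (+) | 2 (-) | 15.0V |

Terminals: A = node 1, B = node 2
Nodal analysis, taking node 2 as the 0 V reference.
Source V1 fixes V_0 = 15 V.
KCL at each unknown node (sum of currents leaving = 0; resistances in Ω):
  Node 1: (V_1 - 15)/100 + (V_1 - 0)/200 = 0
Collecting terms: 0.015 × V_1 = 0.15  =>  V_1 = 10 V
Power in each resistor, P = (ΔV)²/R:
  P_R1 = (15 - 10)²/100 = 0.25 W
  P_R2 = (10 - 0)²/200 = 0.5 W
P_total = P_R1 + P_R2 = 0.75 W

Final answer: 0.75 W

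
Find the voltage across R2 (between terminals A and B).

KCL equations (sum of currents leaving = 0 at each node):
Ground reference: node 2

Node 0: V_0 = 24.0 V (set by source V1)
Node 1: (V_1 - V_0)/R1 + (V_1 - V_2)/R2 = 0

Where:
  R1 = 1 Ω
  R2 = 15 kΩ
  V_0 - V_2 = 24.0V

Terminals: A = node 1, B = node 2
R1 and R2 are in series across V1 (node 0 → node 1 → node 2), and the output A–B is taken across R2, so this is a voltage divider.
Series current: I = V1/(R1 + R2) = 24/(1 + 15000) = 24/15000 = 0.0016 A
V_R2 = I × R2 = V1 × R2/(R1 + R2) = 24 × 15000/15000 = 24 V

Final answer: 24 V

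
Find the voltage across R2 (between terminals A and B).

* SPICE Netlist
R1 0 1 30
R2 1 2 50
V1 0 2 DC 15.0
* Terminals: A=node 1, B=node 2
R1 and R2 are in series across V1 (node 0 → node 1 → node 2), and the output A–B is taken across R2, so this is a voltage divider.
Series current: I = V1/(R1 + R2) = 15/(30 + 50) = 15/80 = 0.1875 A
V_R2 = I × R2 = V1 × R2/(R1 + R2) = 15 × 50/80 = 9.375 V

Final answer: 9.375 V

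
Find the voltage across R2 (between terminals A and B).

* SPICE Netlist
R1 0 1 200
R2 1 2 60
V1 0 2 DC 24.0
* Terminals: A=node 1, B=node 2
R1 and R2 are in series across V1 (node 0 → node 1 → node 2), and the output A–B is taken across R2, so this is a voltage divider.
Series current: I = V1/(R1 + R2) = 24/(200 + 60) = 24/260 = 0.09231 A
V_R2 = I × R2 = V1 × R2/(R1 + R2) = 24 × 60/260 = 5.538 V

Final answer: 5.538 V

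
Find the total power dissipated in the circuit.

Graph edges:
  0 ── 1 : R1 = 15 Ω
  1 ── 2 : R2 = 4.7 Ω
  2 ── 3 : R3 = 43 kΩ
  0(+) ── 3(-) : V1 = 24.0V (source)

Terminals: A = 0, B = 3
Nodal analysis, taking node 3 as the 0 V reference.
Source V1 fixes V_0 = 24 V.
KCL at each unknown node (sum of currents leaving = 0; resistances in Ω):
  Node 1: (V_1 - 24)/15 + (V_1 - V_2)/4.7 = 0
  Node 2: (V_2 - V_1)/4.7 + (V_2 - 0)/43000 = 0
Collecting terms (coefficients in siemens):
  0.2794·V_1 - 0.2128·V_2 = 1.6
  0.2128·V_2 - 0.2128·V_1 = 0
Determinant D = (0.2794)(0.2128) - (-0.2128)(-0.2128) = 0.01419
V_1 = [(1.6)(0.2128) - (-0.2128)(0)]/D = 23.99 V
V_2 = [(0.2794)(0) - (1.6)(-0.2128)]/D = 23.99 V
Power in each resistor, P = (ΔV)²/R:
  P_R1 = (24 - 23.99)²/15 = 0.000004669 W
  P_R2 = (23.99 - 23.99)²/4.7 = 0.000001463 W
  P_R3 = (23.99 - 0)²/43000 = 0.01338 W
P_total = P_R1 + P_R2 + P_R3 = 0.01339 W

Final answer: 0.01339 W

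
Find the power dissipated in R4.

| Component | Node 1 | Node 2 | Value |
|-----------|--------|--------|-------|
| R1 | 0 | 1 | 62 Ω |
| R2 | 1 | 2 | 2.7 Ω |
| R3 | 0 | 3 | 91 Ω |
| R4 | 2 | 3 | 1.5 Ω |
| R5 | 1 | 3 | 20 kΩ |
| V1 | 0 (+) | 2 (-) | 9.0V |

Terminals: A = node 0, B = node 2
Nodal analysis, taking node 2 as the 0 V reference.
Source V1 fixes V_0 = 9 V.
KCL at each unknown node (sum of currents leaving = 0; resistances in Ω):
  Node 1: (V_1 - 9)/62 + (V_1 - 0)/2.7 + (V_1 - V_3)/20000 = 0
  Node 3: (V_3 - 9)/91 + (V_3 - 0)/1.5 + (V_3 - V_1)/20000 = 0
Collecting terms (coefficients in siemens):
  0.3865·V_1 - 0.00005·V_3 = 0.1452
  0.6777·V_3 - 0.00005·V_1 = 0.0989
Determinant D = (0.3865)(0.6777) - (-0.00005)(-0.00005) = 0.262
V_1 = [(0.1452)(0.6777) - (-0.00005)(0.0989)]/D = 0.3755 V
V_3 = [(0.3865)(0.0989) - (0.1452)(-0.00005)]/D = 0.146 V
I_R4 = (V_2 - V_3)/R4 = (0 - 0.146)/1.5 = -0.09731 A
P_R4 = I_R4² × R4 = (-0.09731)² × 1.5 = 0.0142 W

Final answer: 0.0142 W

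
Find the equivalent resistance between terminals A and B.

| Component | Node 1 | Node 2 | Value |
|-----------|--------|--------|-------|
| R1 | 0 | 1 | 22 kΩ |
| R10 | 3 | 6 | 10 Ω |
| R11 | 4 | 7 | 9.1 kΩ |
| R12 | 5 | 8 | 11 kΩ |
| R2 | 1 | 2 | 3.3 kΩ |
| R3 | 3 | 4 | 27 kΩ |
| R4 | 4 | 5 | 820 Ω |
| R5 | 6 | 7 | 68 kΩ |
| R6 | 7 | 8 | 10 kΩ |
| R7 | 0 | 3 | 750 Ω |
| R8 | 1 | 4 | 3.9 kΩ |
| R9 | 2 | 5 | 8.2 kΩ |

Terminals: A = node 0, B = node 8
The network is not a plain series/parallel combination. Inject a 1 A test current into terminal A (node 0) and return it from terminal B (node 8); then R_eq = V_A / (1 A).
Nodal analysis, taking node 8 as the 0 V reference.
Current source I_test pushes 1 A into node 0 and draws it out of node 8.
KCL at each unknown node (sum of currents leaving = 0; resistances in Ω):
  Node 0: (V_0 - V_1)/22000 + (V_0 - V_3)/750 - 1 = 0
  Node 1: (V_1 - V_0)/22000 + (V_1 - V_2)/3300 + (V_1 - V_4)/3900 = 0
  Node 2: (V_2 - V_1)/3300 + (V_2 - V_5)/8200 = 0
  Node 3: (V_3 - V_0)/750 + (V_3 - V_4)/27000 + (V_3 - V_6)/10 = 0
  Node 4: (V_4 - V_1)/3900 + (V_4 - V_3)/27000 + (V_4 - V_5)/820 + (V_4 - V_7)/9100 = 0
  Node 5: (V_5 - V_2)/8200 + (V_5 - V_4)/820 + (V_5 - 0)/11000 = 0
  Node 6: (V_6 - V_3)/10 + (V_6 - V_7)/68000 = 0
  Node 7: (V_7 - V_4)/9100 + (V_7 - V_6)/68000 + (V_7 - 0)/10000 = 0
Collecting terms (coefficients in siemens):
  0.001379·V_0 - 0.00004545·V_1 - 0.001333·V_3 = 1
  0.0006049·V_1 - 0.00004545·V_0 - 0.000303·V_2 - 0.0002564·V_4 = 0
  0.000425·V_2 - 0.000303·V_1 - 0.000122·V_5 = 0
  0.1014·V_3 - 0.001333·V_0 - 0.00003704·V_4 - 0.1·V_6 = 0
  0.001623·V_4 - 0.0002564·V_1 - 0.00003704·V_3 - 0.00122·V_5 - 0.0001099·V_7 = 0
  0.001432·V_5 - 0.000122·V_2 - 0.00122·V_4 = 0
  0.1·V_6 - 0.1·V_3 - 0.00001471·V_7 = 0
  0.0002246·V_7 - 0.0001099·V_4 - 0.00001471·V_6 = 0
Solving these 8 simultaneous equations (Gaussian elimination) gives:
  V_0 = 17310 V, V_1 = 7766 V, V_2 = 7327 V, V_3 = 16890 V
  V_4 = 6592 V, V_5 = 6236 V, V_6 = 16890 V, V_7 = 4331 V
R_eq = V_0 / 1 A = 17310 Ω = 17.31 kΩ

Final answer: 17.31 kΩ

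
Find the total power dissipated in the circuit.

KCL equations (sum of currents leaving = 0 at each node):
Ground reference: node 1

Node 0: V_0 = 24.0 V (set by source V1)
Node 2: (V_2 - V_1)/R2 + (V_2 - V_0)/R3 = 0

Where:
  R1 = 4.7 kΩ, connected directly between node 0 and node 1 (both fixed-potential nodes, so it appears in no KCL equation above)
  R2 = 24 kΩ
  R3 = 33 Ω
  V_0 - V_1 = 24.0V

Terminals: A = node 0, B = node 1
Nodal analysis, taking node 1 as the 0 V reference.
Source V1 fixes V_0 = 24 V.
KCL at each unknown node (sum of currents leaving = 0; resistances in Ω):
  Node 2: (V_2 - 0)/24000 + (V_2 - 24)/33 = 0
Collecting terms: 0.03034 × V_2 = 0.7273  =>  V_2 = 23.97 V
Power in each resistor, P = (ΔV)²/R:
  P_R1 = (24 - 0)²/4700 = 0.1226 W
  P_R2 = (0 - 23.97)²/24000 = 0.02393 W
  P_R3 = (24 - 23.97)²/33 = 0.00003291 W
P_total = P_R1 + P_R2 + P_R3 = 0.1465 W

Final answer: 0.1465 W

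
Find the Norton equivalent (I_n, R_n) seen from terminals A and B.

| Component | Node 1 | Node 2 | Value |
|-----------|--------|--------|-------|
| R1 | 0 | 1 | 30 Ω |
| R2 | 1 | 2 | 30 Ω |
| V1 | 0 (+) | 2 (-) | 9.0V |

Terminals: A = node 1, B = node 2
Find the Thévenin equivalent first; then I_n = V_th/R_th and R_n = R_th.
Step 1 — V_th is the open-circuit voltage V_A - V_B (nothing connected across the terminals).
Nodal analysis, taking node 2 as the 0 V reference.
Source V1 fixes V_0 = 9 V.
KCL at each unknown node (sum of currents leaving = 0; resistances in Ω):
  Node 1: (V_1 - 9)/30 + (V_1 - 0)/30 = 0
Collecting terms: 0.06667 × V_1 = 0.3  =>  V_1 = 4.5 V
V_th = V_1 - V_2 = 4.5 - 0 = 4.5 V
Step 2 — R_th: zero the source — replace V1 by a short circuit (node 2 merges into node 0) — and find the resistance seen between A (node 1) and B (node 0).
Reduce the network between node 1 (A) and node 0 (B) by series/parallel combination:
  Rp1 = R1 ‖ R2 (parallel, both between nodes 0 and 1) = 1/(1/30 + 1/30) = 15 Ω
R_th = 15 Ω
I_n = V_th/R_th = 4.5/15 = 0.3 A, and R_n = R_th = 15 Ω

Final answer: I_n = 0.3 A, R_n = 15 Ω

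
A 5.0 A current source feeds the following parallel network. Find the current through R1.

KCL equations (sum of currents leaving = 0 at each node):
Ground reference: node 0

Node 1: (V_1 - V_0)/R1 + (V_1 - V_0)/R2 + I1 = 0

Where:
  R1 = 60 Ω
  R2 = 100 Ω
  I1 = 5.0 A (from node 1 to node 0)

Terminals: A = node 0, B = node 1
All resistors sit directly between nodes 0 and 1, so they are in parallel and share one voltage V; the full source current 5 A splits among them.
1/R_par = 1/60 + 1/100 = 0.02667 S  =>  R_par = 37.5 Ω
V = I × R_par = 5 × 37.5 = 187.5 V
I_R1 = V/R1 = 187.5/60 = 3.125 A

Final answer: 3.125 A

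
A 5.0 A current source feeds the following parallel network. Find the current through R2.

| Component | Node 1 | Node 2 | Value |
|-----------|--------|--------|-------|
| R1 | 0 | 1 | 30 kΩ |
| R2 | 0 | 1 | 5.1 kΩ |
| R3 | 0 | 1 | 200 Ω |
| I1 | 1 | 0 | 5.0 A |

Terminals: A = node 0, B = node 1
All resistors sit directly between nodes 0 and 1, so they are in parallel and share one voltage V; the full source current 5 A splits among them.
1/R_par = 1/30000 + 1/5100 + 1/200 = 0.005229 S  =>  R_par = 191.2 Ω
V = I × R_par = 5 × 191.2 = 956.1 V
I_R2 = V/R2 = 956.1/5100 = 0.1875 A

Final answer: 0.1875 A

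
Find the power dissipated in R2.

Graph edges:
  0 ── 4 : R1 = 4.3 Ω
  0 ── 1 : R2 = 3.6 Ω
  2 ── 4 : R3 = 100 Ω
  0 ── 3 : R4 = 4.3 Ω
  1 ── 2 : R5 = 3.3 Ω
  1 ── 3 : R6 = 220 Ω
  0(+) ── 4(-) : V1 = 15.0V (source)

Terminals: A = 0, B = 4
Nodal analysis, taking node 4 as the 0 V reference.
Source V1 fixes V_0 = 15 V.
KCL at each unknown node (sum of currents leaving = 0; resistances in Ω):
  Node 1: (V_1 - 15)/3.6 + (V_1 - V_2)/3.3 + (V_1 - V_3)/220 = 0
  Node 2: (V_2 - 0)/100 + (V_2 - V_1)/3.3 = 0
  Node 3: (V_3 - 15)/4.3 + (V_3 - V_1)/220 = 0
Collecting terms (coefficients in siemens):
  0.5854·V_1 - 0.303·V_2 - 0.004545·V_3 = 4.167
  0.313·V_2 - 0.303·V_1 = 0
  0.2371·V_3 - 0.004545·V_1 = 3.488
Solving these 3 simultaneous equations (Gaussian elimination) gives:
  V_1 = 14.5 V, V_2 = 14.04 V, V_3 = 14.99 V
I_R2 = (V_0 - V_1)/R2 = (15 - 14.5)/3.6 = 0.1382 A
P_R2 = I_R2² × R2 = (0.1382)² × 3.6 = 0.06873 W

Final answer: 0.06873 W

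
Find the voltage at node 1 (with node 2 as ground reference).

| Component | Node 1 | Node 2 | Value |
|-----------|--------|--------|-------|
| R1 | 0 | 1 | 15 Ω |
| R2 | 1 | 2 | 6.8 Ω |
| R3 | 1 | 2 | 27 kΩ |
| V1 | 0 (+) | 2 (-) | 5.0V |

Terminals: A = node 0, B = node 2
Nodal analysis, taking node 2 as the 0 V reference.
Source V1 fixes V_0 = 5 V.
KCL at each unknown node (sum of currents leaving = 0; resistances in Ω):
  Node 1: (V_1 - 5)/15 + (V_1 - 0)/6.8 + (V_1 - 0)/27000 = 0
Collecting terms: 0.2138 × V_1 = 0.3333  =>  V_1 = 1.559 V
The requested potential is V_1 = 1.559 V.

Final answer: V_1 = 1.559 V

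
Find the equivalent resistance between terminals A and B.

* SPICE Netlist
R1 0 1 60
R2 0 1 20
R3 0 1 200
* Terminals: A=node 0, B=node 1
Reduce the network between node 0 (A) and node 1 (B) by series/parallel combination:
  Rp1 = R1 ‖ R2 ‖ R3 (parallel, all between nodes 0 and 1) = 1/(1/60 + 1/20 + 1/200) = 13.95 Ω
R_eq = 13.95 Ω

Final answer: 13.95 Ω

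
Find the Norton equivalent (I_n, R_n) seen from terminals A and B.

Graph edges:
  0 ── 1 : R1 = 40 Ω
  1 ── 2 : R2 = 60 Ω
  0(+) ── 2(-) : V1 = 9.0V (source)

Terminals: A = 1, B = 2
Find the Thévenin equivalent first; then I_n = V_th/R_th and R_n = R_th.
Step 1 — V_th is the open-circuit voltage V_A - V_B (nothing connected across the terminals).
Nodal analysis, taking node 2 as the 0 V reference.
Source V1 fixes V_0 = 9 V.
KCL at each unknown node (sum of currents leaving = 0; resistances in Ω):
  Node 1: (V_1 - 9)/40 + (V_1 - 0)/60 = 0
Collecting terms: 0.04167 × V_1 = 0.225  =>  V_1 = 5.4 V
V_th = V_1 - V_2 = 5.4 - 0 = 5.4 V
Step 2 — R_th: zero the source — replace V1 by a short circuit (node 2 merges into node 0) — and find the resistance seen between A (node 1) and B (node 0).
Reduce the network between node 1 (A) and node 0 (B) by series/parallel combination:
  Rp1 = R1 ‖ R2 (parallel, both between nodes 0 and 1) = 1/(1/40 + 1/60) = 24 Ω
R_th = 24 Ω
I_n = V_th/R_th = 5.4/24 = 0.225 A, and R_n = R_th = 24 Ω

Final answer: I_n = 0.225 A, R_n = 24 Ω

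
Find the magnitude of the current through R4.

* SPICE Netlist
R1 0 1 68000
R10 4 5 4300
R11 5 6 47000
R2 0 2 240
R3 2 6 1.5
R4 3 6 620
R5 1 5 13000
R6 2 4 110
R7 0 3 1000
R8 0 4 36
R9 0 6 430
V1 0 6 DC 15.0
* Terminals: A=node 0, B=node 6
Nodal analysis, taking node 6 as the 0 V reference.
Source V1 fixes V_0 = 15 V.
KCL at each unknown node (sum of currents leaving = 0; resistances in Ω):
  Node 1: (V_1 - 15)/68000 + (V_1 - V_5)/13000 = 0
  Node 2: (V_2 - 15)/240 + (V_2 - 0)/1.5 + (V_2 - V_4)/110 = 0
  Node 3: (V_3 - 0)/620 + (V_3 - 15)/1000 = 0
  Node 4: (V_4 - V_2)/110 + (V_4 - 15)/36 + (V_4 - V_5)/4300 = 0
  Node 5: (V_5 - V_1)/13000 + (V_5 - V_4)/4300 + (V_5 - 0)/47000 = 0
Collecting terms (coefficients in siemens):
  0.00009163·V_1 - 0.00007692·V_5 = 0.0002206
  0.6799·V_2 - 0.009091·V_4 = 0.0625
  0.002613·V_3 = 0.015
  0.0371·V_4 - 0.009091·V_2 - 0.0002326·V_5 = 0.4167
  0.0003308·V_5 - 0.00007692·V_1 - 0.0002326·V_4 = 0
Solving these 5 simultaneous equations (Gaussian elimination) gives:
  V_1 = 11.32 V, V_2 = 0.2438 V, V_3 = 5.741 V, V_4 = 11.36 V
  V_5 = 10.62 V
I_R4 = (V_3 - V_6)/R4 = (5.741 - 0)/620 = 0.009259 A
|I_R4| = 0.009259 A

Final answer: |I_R4| = 0.009259 A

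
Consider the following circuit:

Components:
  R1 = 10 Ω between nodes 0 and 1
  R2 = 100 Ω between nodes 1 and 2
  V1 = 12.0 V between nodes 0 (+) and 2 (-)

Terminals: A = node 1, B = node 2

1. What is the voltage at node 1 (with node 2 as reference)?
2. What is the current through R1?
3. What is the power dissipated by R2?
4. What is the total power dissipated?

Nodal analysis, taking node 2 as the 0 V reference.
Source V1 fixes V_0 = 12 V.
KCL at each unknown node (sum of currents leaving = 0; resistances in Ω):
  Node 1: (V_1 - 12)/10 + (V_1 - 0)/100 = 0
Collecting terms: 0.11 × V_1 = 1.2  =>  V_1 = 10.91 V
Part 1:
  Read off the nodal solution: V_1 = 10.91 V
Part 2:
  I_R1 = (V_0 - V_1)/R1 = (12 - 10.91)/10 = 0.1091 A
  Magnitude: I_R1 = 0.1091 A
Part 3:
  I_R2 = (V_1 - V_2)/R2 = (10.91 - 0)/100 = 0.1091 A
  P_R2 = I_R2² × R2 = (0.1091)² × 100 = 1.19 W
Part 4:
  Power in each resistor, P = (ΔV)²/R:
    P_R1 = (12 - 10.91)²/10 = 0.119 W
    P_R2 = (10.91 - 0)²/100 = 1.19 W
  P_total = P_R1 + P_R2 = 1.309 W

Final answers:
1. V_1 = 10.91 V
2. I_R1 = 0.1091 A
3. P_R2 = 1.19 W
4. P_total = 1.309 W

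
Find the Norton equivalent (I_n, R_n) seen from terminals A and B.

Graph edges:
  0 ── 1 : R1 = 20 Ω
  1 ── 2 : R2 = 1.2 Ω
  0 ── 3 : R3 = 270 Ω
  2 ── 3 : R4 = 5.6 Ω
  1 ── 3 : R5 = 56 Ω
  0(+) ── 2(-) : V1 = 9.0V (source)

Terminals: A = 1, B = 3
Find the Thévenin equivalent first; then I_n = V_th/R_th and R_n = R_th.
Step 1 — V_th is the open-circuit voltage V_A - V_B (nothing connected across the terminals).
Nodal analysis, taking node 2 as the 0 V reference.
Source V1 fixes V_0 = 9 V.
KCL at each unknown node (sum of currents leaving = 0; resistances in Ω):
  Node 1: (V_1 - 9)/20 + (V_1 - 0)/1.2 + (V_1 - V_3)/56 = 0
  Node 3: (V_3 - 9)/270 + (V_3 - 0)/5.6 + (V_3 - V_1)/56 = 0
Collecting terms (coefficients in siemens):
  0.9012·V_1 - 0.01786·V_3 = 0.45
  0.2001·V_3 - 0.01786·V_1 = 0.03333
Determinant D = (0.9012)(0.2001) - (-0.01786)(-0.01786) = 0.18
V_1 = [(0.45)(0.2001) - (-0.01786)(0.03333)]/D = 0.5035 V
V_3 = [(0.9012)(0.03333) - (0.45)(-0.01786)]/D = 0.2115 V
V_th = V_1 - V_3 = 0.5035 - 0.2115 = 0.292 V
Step 2 — R_th: zero the source — replace V1 by a short circuit (node 2 merges into node 0) — and find the resistance seen between A (node 1) and B (node 3).
Reduce the network between node 1 (A) and node 3 (B) by series/parallel combination:
  Rp1 = R1 ‖ R2 (parallel, both between nodes 0 and 1) = 1/(1/20 + 1/1.2) = 1.132 Ω
  Rp2 = R3 ‖ R4 (parallel, both between nodes 0 and 3) = 1/(1/270 + 1/5.6) = 5.486 Ω
  Rs1 = Rp1 + Rp2 (series, joined only at node 0) = 1.132 + 5.486 = 6.618 Ω
  Rp3 = R5 ‖ Rs1 (parallel, both between nodes 1 and 3) = 1/(1/56 + 1/6.618) = 5.919 Ω
R_th = 5.919 Ω
I_n = V_th/R_th = 0.292/5.919 = 0.04934 A, and R_n = R_th = 5.919 Ω

Final answer: I_n = 0.04934 A, R_n = 5.919 Ω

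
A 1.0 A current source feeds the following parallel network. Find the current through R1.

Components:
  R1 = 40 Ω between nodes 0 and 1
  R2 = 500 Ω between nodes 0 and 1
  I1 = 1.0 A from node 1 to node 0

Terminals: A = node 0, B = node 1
All resistors sit directly between nodes 0 and 1, so they are in parallel and share one voltage V; the full source current 1 A splits among them.
1/R_par = 1/40 + 1/500 = 0.027 S  =>  R_par = 37.04 Ω
V = I × R_par = 1 × 37.04 = 37.04 V
I_R1 = V/R1 = 37.04/40 = 0.9259 A

Final answer: 0.9259 A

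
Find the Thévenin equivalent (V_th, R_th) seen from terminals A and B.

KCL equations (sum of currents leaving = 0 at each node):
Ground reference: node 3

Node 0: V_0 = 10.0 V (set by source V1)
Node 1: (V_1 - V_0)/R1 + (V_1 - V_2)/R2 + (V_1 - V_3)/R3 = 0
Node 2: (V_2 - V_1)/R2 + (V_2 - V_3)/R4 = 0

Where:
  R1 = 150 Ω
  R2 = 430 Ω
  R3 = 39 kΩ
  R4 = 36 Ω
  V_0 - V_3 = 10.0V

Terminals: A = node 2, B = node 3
Step 1 — V_th is the open-circuit voltage V_A - V_B (nothing connected across the terminals).
Nodal analysis, taking node 3 as the 0 V reference.
Source V1 fixes V_0 = 10 V.
KCL at each unknown node (sum of currents leaving = 0; resistances in Ω):
  Node 1: (V_1 - 10)/150 + (V_1 - V_2)/430 + (V_1 - 0)/39000 = 0
  Node 2: (V_2 - V_1)/430 + (V_2 - 0)/36 = 0
Collecting terms (coefficients in siemens):
  0.009018·V_1 - 0.002326·V_2 = 0.06667
  0.0301·V_2 - 0.002326·V_1 = 0
Determinant D = (0.009018)(0.0301) - (-0.002326)(-0.002326) = 0.0002661
V_1 = [(0.06667)(0.0301) - (-0.002326)(0)]/D = 7.543 V
V_2 = [(0.009018)(0) - (0.06667)(-0.002326)]/D = 0.5827 V
V_th = V_2 - V_3 = 0.5827 - 0 = 0.5827 V
Step 2 — R_th: zero the source — replace V1 by a short circuit (node 3 merges into node 0) — and find the resistance seen between A (node 2) and B (node 0).
Reduce the network between node 2 (A) and node 0 (B) by series/parallel combination:
  Rp1 = R1 ‖ R3 (parallel, both between nodes 0 and 1) = 1/(1/150 + 1/39000) = 149.4 Ω
  Rs1 = R2 + Rp1 (series, joined only at node 1) = 430 + 149.4 = 579.4 Ω
  Rp2 = R4 ‖ Rs1 (parallel, both between nodes 0 and 2) = 1/(1/36 + 1/579.4) = 33.89 Ω
R_th = 33.89 Ω

Final answer: V_th = 0.5827 V, R_th = 33.89 Ω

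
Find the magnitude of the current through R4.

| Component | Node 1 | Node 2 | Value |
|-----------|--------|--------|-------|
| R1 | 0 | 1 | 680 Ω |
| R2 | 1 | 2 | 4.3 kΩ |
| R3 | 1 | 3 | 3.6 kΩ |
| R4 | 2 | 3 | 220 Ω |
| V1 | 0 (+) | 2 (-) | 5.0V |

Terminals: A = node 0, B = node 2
Nodal analysis, taking node 2 as the 0 V reference.
Source V1 fixes V_0 = 5 V.
KCL at each unknown node (sum of currents leaving = 0; resistances in Ω):
  Node 1: (V_1 - 5)/680 + (V_1 - 0)/4300 + (V_1 - V_3)/3600 = 0
  Node 3: (V_3 - V_1)/3600 + (V_3 - 0)/220 = 0
Collecting terms (coefficients in siemens):
  0.001981·V_1 - 0.0002778·V_3 = 0.007353
  0.004823·V_3 - 0.0002778·V_1 = 0
Determinant D = (0.001981)(0.004823) - (-0.0002778)(-0.0002778) = 0.000009477
V_1 = [(0.007353)(0.004823) - (-0.0002778)(0)]/D = 3.742 V
V_3 = [(0.001981)(0) - (0.007353)(-0.0002778)]/D = 0.2155 V
I_R4 = (V_2 - V_3)/R4 = (0 - 0.2155)/220 = -0.0009796 A
|I_R4| = 0.0009796 A

Final answer: |I_R4| = 0.0009796 A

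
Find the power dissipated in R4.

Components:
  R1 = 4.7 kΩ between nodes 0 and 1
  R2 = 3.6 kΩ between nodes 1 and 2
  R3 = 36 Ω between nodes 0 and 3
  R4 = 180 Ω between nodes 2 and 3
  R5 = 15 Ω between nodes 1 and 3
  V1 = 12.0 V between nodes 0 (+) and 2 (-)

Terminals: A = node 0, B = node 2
Nodal analysis, taking node 2 as the 0 V reference.
Source V1 fixes V_0 = 12 V.
KCL at each unknown node (sum of currents leaving = 0; resistances in Ω):
  Node 1: (V_1 - 12)/4700 + (V_1 - 0)/3600 + (V_1 - V_3)/15 = 0
  Node 3: (V_3 - 12)/36 + (V_3 - 0)/180 + (V_3 - V_1)/15 = 0
Collecting terms (coefficients in siemens):
  0.06716·V_1 - 0.06667·V_3 = 0.002553
  0.1·V_3 - 0.06667·V_1 = 0.3333
Determinant D = (0.06716)(0.1) - (-0.06667)(-0.06667) = 0.002271
V_1 = [(0.002553)(0.1) - (-0.06667)(0.3333)]/D = 9.896 V
V_3 = [(0.06716)(0.3333) - (0.002553)(-0.06667)]/D = 9.931 V
I_R4 = (V_2 - V_3)/R4 = (0 - 9.931)/180 = -0.05517 A
P_R4 = I_R4² × R4 = (-0.05517)² × 180 = 0.5479 W

Final answer: 0.5479 W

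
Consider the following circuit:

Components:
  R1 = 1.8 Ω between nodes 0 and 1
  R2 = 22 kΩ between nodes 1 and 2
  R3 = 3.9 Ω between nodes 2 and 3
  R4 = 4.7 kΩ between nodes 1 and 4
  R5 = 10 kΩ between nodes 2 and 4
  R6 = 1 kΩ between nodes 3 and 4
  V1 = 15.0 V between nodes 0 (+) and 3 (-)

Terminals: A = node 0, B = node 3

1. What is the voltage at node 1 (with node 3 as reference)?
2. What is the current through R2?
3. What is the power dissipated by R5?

Nodal analysis, taking node 3 as the 0 V reference.
Source V1 fixes V_0 = 15 V.
KCL at each unknown node (sum of currents leaving = 0; resistances in Ω):
  Node 1: (V_1 - 15)/1.8 + (V_1 - V_2)/22000 + (V_1 - V_4)/4700 = 0
  Node 2: (V_2 - V_1)/22000 + (V_2 - 0)/3.9 + (V_2 - V_4)/10000 = 0
  Node 4: (V_4 - V_1)/4700 + (V_4 - V_2)/10000 + (V_4 - 0)/1000 = 0
Collecting terms (coefficients in siemens):
  0.5558·V_1 - 0.00004545·V_2 - 0.0002128·V_4 = 8.333
  0.2566·V_2 - 0.00004545·V_1 - 0.0001·V_4 = 0
  0.001313·V_4 - 0.0002128·V_1 - 0.0001·V_2 = 0
Solving these 3 simultaneous equations (Gaussian elimination) gives:
  V_1 = 14.99 V, V_2 = 0.003604 V, V_4 = 2.43 V
Part 1:
  Read off the nodal solution: V_1 = 14.99 V
Part 2:
  I_R2 = (V_1 - V_2)/R2 = (14.99 - 0.003604)/22000 = 0.0006814 A
  Magnitude: I_R2 = 0.0006814 A
Part 3:
  I_R5 = (V_2 - V_4)/R5 = (0.003604 - 2.43)/10000 = -0.0002427 A
  P_R5 = I_R5² × R5 = (-0.0002427)² × 10000 = 0.0005889 W

Final answers:
1. V_1 = 14.99 V
2. I_R2 = 0.0006814 A
3. P_R5 = 0.0005889 W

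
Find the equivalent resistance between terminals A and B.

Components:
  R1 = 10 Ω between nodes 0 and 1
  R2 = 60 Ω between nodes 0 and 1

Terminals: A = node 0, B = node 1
Reduce the network between node 0 (A) and node 1 (B) by series/parallel combination:
  Rp1 = R1 ‖ R2 (parallel, both between nodes 0 and 1) = 1/(1/10 + 1/60) = 8.571 Ω
R_eq = 8.571 Ω

Final answer: 8.571 Ω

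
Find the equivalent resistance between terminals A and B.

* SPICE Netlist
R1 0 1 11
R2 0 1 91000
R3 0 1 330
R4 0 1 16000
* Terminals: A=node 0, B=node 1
Reduce the network between node 0 (A) and node 1 (B) by series/parallel combination:
  Rp1 = R1 ‖ R2 ‖ R3 ‖ R4 (parallel, all between nodes 0 and 1) = 1/(1/11 + 1/91000 + 1/330 + 1/16000) = 10.64 Ω
R_eq = 10.64 Ω

Final answer: 10.64 Ω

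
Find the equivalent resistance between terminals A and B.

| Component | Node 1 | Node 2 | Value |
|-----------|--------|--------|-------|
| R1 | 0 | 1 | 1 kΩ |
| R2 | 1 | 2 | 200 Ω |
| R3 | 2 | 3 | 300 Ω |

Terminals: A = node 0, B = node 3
Reduce the network between node 0 (A) and node 3 (B) by series/parallel combination:
  Rs1 = R1 + R2 (series, joined only at node 1) = 1000 + 200 = 1200 Ω
  Rs2 = R3 + Rs1 (series, joined only at node 2) = 300 + 1200 = 1500 Ω
R_eq = 1.5 kΩ

Final answer: 1.5 kΩ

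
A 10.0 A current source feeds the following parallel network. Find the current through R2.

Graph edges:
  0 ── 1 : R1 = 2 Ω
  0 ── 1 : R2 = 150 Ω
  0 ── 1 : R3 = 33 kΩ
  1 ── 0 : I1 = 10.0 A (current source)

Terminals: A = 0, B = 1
All resistors sit directly between nodes 0 and 1, so they are in parallel and share one voltage V; the full source current 10 A splits among them.
1/R_par = 1/2 + 1/150 + 1/33000 = 0.5067 S  =>  R_par = 1.974 Ω
V = I × R_par = 10 × 1.974 = 19.74 V
I_R2 = V/R2 = 19.74/150 = 0.1316 A

Final answer: 0.1316 A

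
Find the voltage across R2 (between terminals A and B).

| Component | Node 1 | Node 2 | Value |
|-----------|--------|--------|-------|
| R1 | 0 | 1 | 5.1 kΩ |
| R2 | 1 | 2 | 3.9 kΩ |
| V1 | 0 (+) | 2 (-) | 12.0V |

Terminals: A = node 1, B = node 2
R1 and R2 are in series across V1 (node 0 → node 1 → node 2), and the output A–B is taken across R2, so this is a voltage divider.
Series current: I = V1/(R1 + R2) = 12/(5100 + 3900) = 12/9000 = 0.001333 A
V_R2 = I × R2 = V1 × R2/(R1 + R2) = 12 × 3900/9000 = 5.2 V

Final answer: 5.2 V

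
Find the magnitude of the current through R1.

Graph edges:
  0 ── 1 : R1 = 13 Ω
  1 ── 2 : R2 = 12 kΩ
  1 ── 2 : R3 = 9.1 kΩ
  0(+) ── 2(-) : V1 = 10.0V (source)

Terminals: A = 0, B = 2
Nodal analysis, taking node 2 as the 0 V reference.
Source V1 fixes V_0 = 10 V.
KCL at each unknown node (sum of currents leaving = 0; resistances in Ω):
  Node 1: (V_1 - 10)/13 + (V_1 - 0)/12000 + (V_1 - 0)/9100 = 0
Collecting terms: 0.07712 × V_1 = 0.7692  =>  V_1 = 9.975 V
I_R1 = (V_0 - V_1)/R1 = (10 - 9.975)/13 = 0.001927 A
|I_R1| = 0.001927 A

Final answer: |I_R1| = 0.001927 A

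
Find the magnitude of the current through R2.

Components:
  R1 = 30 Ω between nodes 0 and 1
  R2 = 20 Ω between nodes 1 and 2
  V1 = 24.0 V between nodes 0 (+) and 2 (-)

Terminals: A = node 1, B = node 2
Nodal analysis, taking node 2 as the 0 V reference.
Source V1 fixes V_0 = 24 V.
KCL at each unknown node (sum of currents leaving = 0; resistances in Ω):
  Node 1: (V_1 - 24)/30 + (V_1 - 0)/20 = 0
Collecting terms: 0.08333 × V_1 = 0.8  =>  V_1 = 9.6 V
I_R2 = (V_1 - V_2)/R2 = (9.6 - 0)/20 = 0.48 A
|I_R2| = 0.48 A

Final answer: |I_R2| = 0.48 A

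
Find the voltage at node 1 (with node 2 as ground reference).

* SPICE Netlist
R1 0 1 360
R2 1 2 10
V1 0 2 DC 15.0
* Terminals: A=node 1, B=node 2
Nodal analysis, taking node 2 as the 0 V reference.
Source V1 fixes V_0 = 15 V.
KCL at each unknown node (sum of currents leaving = 0; resistances in Ω):
  Node 1: (V_1 - 15)/360 + (V_1 - 0)/10 = 0
Collecting terms: 0.1028 × V_1 = 0.04167  =>  V_1 = 0.4054 V
The requested potential is V_1 = 0.4054 V.

Final answer: V_1 = 0.4054 V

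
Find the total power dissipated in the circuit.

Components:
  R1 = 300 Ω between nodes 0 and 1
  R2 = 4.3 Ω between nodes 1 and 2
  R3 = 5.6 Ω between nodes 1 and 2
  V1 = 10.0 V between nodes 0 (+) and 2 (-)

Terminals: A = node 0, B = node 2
Nodal analysis, taking node 2 as the 0 V reference.
Source V1 fixes V_0 = 10 V.
KCL at each unknown node (sum of currents leaving = 0; resistances in Ω):
  Node 1: (V_1 - 10)/300 + (V_1 - 0)/4.3 + (V_1 - 0)/5.6 = 0
Collecting terms: 0.4145 × V_1 = 0.03333  =>  V_1 = 0.08043 V
Power in each resistor, P = (ΔV)²/R:
  P_R1 = (10 - 0.08043)²/300 = 0.328 W
  P_R2 = (0.08043 - 0)²/4.3 = 0.001504 W
  P_R3 = (0.08043 - 0)²/5.6 = 0.001155 W
P_total = P_R1 + P_R2 + P_R3 = 0.3307 W

Final answer: 0.3307 W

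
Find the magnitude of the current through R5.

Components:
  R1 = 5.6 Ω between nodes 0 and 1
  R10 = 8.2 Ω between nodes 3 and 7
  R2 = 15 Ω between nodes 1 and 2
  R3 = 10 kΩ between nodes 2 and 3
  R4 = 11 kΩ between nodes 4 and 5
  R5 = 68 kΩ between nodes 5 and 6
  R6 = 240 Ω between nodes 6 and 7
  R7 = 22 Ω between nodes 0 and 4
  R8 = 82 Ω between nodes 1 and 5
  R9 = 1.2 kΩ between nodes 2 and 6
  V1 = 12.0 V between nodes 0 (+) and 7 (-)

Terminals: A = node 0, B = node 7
Nodal analysis, taking node 7 as the 0 V reference.
Source V1 fixes V_0 = 12 V.
KCL at each unknown node (sum of currents leaving = 0; resistances in Ω):
  Node 1: (V_1 - 12)/5.6 + (V_1 - V_2)/15 + (V_1 - V_5)/82 = 0
  Node 2: (V_2 - V_1)/15 + (V_2 - V_3)/10000 + (V_2 - V_6)/1200 = 0
  Node 3: (V_3 - V_2)/10000 + (V_3 - 0)/8.2 = 0
  Node 4: (V_4 - V_5)/11000 + (V_4 - 12)/22 = 0
  Node 5: (V_5 - V_4)/11000 + (V_5 - V_6)/68000 + (V_5 - V_1)/82 = 0
  Node 6: (V_6 - V_5)/68000 + (V_6 - 0)/240 + (V_6 - V_2)/1200 = 0
Collecting terms (coefficients in siemens):
  0.2574·V_1 - 0.06667·V_2 - 0.0122·V_5 = 2.143
  0.0676·V_2 - 0.06667·V_1 - 0.0001·V_3 - 0.0008333·V_6 = 0
  0.1221·V_3 - 0.0001·V_2 = 0
  0.04555·V_4 - 0.00009091·V_5 = 0.5455
  0.0123·V_5 - 0.0122·V_1 - 0.00009091·V_4 - 0.00001471·V_6 = 0
  0.005015·V_6 - 0.0008333·V_2 - 0.00001471·V_5 = 0
Solving these 6 simultaneous equations (Gaussian elimination) gives:
  V_1 = 11.95 V, V_2 = 11.81 V, V_3 = 0.009673 V, V_4 = 12 V
  V_5 = 11.94 V, V_6 = 1.997 V
I_R5 = (V_5 - V_6)/R5 = (11.94 - 1.997)/68000 = 0.0001462 A
|I_R5| = 0.0001462 A

Final answer: |I_R5| = 0.0001462 A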